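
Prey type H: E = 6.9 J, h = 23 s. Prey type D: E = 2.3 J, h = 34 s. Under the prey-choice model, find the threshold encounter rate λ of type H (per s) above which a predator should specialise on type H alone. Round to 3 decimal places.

At the threshold, the rate on type H alone equals the profitability of type D: λ·6.9/(1 + λ·23) = 2.3/34 = 0.06765.
Rearranging, λ(6.9 − 0.06765×23) = 0.06765, so λ = 0.06765/5.344 = 0.01266 per s.

0.013 per s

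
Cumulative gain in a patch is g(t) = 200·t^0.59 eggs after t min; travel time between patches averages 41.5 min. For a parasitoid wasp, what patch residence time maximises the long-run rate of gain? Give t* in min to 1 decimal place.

59.7 min

By the marginal value theorem, leave when the instantaneous gain rate g'(t) equals the habitat-wide average g(t)/(T + t).
g'(t) = 0.59·200·t^-0.41. Setting 0.59·200·t^-0.41 = 200·t^0.59/(41.5+t) gives 0.59(41.5+t) = t, so 0.41·t = 0.59×41.5.
t* = 0.59×41.5/0.41 = 59.72 min.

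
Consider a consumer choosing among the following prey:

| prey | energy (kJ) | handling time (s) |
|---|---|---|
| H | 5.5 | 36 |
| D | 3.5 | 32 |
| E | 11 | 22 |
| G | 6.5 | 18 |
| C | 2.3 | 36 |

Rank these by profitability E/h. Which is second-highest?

G

In descending order of E/h:
E: 11/22 = 0.5 kJ/s
G: 6.5/18 = 0.361 kJ/s
H: 5.5/36 = 0.153 kJ/s
D: 3.5/32 = 0.109 kJ/s
C: 2.3/36 = 0.0639 kJ/s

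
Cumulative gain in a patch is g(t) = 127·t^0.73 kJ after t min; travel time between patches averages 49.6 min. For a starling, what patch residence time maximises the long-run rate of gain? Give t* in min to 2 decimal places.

134.10 min

Optimal t* satisfies g'(t*) = g(t*)/(T + t*).
g'(t) = 0.73·127·t^-0.27. Setting 0.73·127·t^-0.27 = 127·t^0.73/(49.6+t) gives 0.73(49.6+t) = t, so 0.27·t = 0.73×49.6.
t* = 0.73×49.6/0.27 = 134.1 min.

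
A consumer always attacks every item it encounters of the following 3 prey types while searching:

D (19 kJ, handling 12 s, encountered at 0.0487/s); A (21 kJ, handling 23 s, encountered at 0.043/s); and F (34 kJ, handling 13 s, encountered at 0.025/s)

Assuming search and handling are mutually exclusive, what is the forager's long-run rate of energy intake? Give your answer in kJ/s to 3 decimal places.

0.924 kJ/s

R = (0.0487×19 + 0.043×21 + 0.025×34) / (1 + 0.0487×12 + 0.043×23 + 0.025×13) = 2.678/2.898 = 0.9241 kJ/s.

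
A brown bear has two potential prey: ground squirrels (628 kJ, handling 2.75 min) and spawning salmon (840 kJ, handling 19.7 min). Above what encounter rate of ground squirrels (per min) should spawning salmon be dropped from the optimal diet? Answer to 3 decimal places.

0.083 per min

At the threshold, the rate on ground squirrels alone equals the profitability of spawning salmon: λ·628/(1 + λ·2.75) = 840/19.7 = 42.64.
Rearranging, λ(628 − 42.64×2.75) = 42.64, so λ = 42.64/510.7 = 0.08349 per min.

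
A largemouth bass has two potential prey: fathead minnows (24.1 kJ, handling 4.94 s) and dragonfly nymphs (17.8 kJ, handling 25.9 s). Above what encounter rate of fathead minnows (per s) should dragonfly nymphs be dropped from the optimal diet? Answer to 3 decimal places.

At the threshold, the rate on fathead minnows alone equals the profitability of dragonfly nymphs: λ·24.1/(1 + λ·4.94) = 17.8/25.9 = 0.6873.
Rearranging, λ(24.1 − 0.6873×4.94) = 0.6873, so λ = 0.6873/20.7 = 0.03319 per s.

0.033 per s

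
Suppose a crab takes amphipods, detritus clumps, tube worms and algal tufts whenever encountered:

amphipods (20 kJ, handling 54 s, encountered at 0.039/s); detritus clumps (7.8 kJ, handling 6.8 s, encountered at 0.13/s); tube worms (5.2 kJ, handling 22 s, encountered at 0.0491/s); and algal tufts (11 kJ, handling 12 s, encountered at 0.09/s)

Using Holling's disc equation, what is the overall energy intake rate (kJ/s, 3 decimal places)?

0.494 kJ/s

R = Σλ_iE_i / (1 + Σλ_ih_i)
Numerator: 0.039×20 + 0.13×7.8 + 0.0491×5.2 + 0.09×11 = 3.039
Denominator: 1 + 0.039×54 + 0.13×6.8 + 0.0491×22 + 0.09×12 = 6.15
R = 3.039/6.15 = 0.4942 kJ/s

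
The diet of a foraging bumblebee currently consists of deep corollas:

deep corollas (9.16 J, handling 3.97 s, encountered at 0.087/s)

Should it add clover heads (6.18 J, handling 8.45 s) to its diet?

Yes

Intake rate on the current diet: R = (0.087×9.16) / (1 + 0.087×3.97) = 0.7969/1.345 = 0.5923 J/s.
Profitability of clover heads: 6.18/8.45 = 0.7314 J/s.
Since 0.7314 > R, including clover heads increases the long-run rate.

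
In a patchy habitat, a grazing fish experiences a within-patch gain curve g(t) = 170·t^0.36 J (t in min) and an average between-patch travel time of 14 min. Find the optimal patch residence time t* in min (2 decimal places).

Maximise g(t)/(T+t): set derivative to zero → g'(t)(T+t) = g(t).
g'(t) = 0.36·170·t^-0.64. Setting 0.36·170·t^-0.64 = 170·t^0.36/(14+t) gives 0.36(14+t) = t, so 0.64·t = 0.36×14.
t* = 0.36×14/0.64 = 7.875 min.

7.88 min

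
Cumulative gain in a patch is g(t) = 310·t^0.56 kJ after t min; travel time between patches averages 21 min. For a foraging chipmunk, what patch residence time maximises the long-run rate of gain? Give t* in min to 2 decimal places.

26.73 min

Optimal t* satisfies g'(t*) = g(t*)/(T + t*).
g'(t) = 0.56·310·t^-0.44. Setting 0.56·310·t^-0.44 = 310·t^0.56/(21+t) gives 0.56(21+t) = t, so 0.44·t = 0.56×21.
t* = 0.56×21/0.44 = 26.73 min.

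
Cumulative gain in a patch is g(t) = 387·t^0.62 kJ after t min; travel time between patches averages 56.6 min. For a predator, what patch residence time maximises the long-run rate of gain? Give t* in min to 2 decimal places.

92.35 min

By the marginal value theorem, leave when the instantaneous gain rate g'(t) equals the habitat-wide average g(t)/(T + t).
g'(t) = 0.62·387·t^-0.38. Setting 0.62·387·t^-0.38 = 387·t^0.62/(56.6+t) gives 0.62(56.6+t) = t, so 0.38·t = 0.62×56.6.
t* = 0.62×56.6/0.38 = 92.35 min.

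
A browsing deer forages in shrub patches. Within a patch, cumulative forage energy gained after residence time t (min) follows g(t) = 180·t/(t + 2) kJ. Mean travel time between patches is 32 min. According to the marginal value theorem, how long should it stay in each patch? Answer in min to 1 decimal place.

8.0 min

Optimal t* satisfies g'(t*) = g(t*)/(T + t*).
g'(t) = 180·2/(t + 2)². Setting 180·2/(t+2)² = 180t/[(t+2)(32+t)] gives 2(32+t) = t(t+2), so t² = 2×32 = 64.
t* = √64 = 8 min.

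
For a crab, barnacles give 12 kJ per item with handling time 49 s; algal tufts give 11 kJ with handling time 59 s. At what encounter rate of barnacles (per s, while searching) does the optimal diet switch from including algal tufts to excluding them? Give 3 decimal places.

0.065 per s

Drop algal tufts once their profitability E₂/h₂ falls below the rate achievable on barnacles alone: E₂/h₂ = λE₁/(1 + λh₁).
Solve for λ: λE₁h₂ = E₂(1 + λh₁) → λ(E₁h₂ − E₂h₁) = E₂ → λ = E₂/(E₁h₂ − E₂h₁).
λ = 11/(12×59 − 11×49) = 11/169 = 0.06509 per s.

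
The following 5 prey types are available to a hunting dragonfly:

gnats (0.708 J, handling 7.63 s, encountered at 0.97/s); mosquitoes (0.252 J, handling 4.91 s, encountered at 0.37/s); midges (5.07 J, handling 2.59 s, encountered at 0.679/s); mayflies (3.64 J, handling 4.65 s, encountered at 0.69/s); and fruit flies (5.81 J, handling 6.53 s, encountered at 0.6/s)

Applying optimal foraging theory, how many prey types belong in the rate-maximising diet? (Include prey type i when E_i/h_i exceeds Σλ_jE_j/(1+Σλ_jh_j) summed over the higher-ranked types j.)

Rank by E/h (J/s): midges 1.96, fruit flies 0.89, mayflies 0.783, gnats 0.0928, mosquitoes 0.0513. Include each in turn until the next type's E/h falls below the running intake rate.
Rate on top 1: 1.248. fruit flies: 0.89 < 1.248 → exclude; stop.
Optimal diet: midges — 1 of 5 types.

1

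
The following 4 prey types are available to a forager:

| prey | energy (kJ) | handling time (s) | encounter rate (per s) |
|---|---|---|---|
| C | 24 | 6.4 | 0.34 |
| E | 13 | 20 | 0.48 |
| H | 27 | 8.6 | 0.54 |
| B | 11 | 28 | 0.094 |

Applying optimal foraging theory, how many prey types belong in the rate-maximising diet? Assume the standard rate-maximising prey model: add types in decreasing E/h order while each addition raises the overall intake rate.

E/h in descending order: C 3.75, H 3.14, E 0.65, B 0.393 kJ/s. The optimal diet is the largest prefix of this list for which every included type satisfies E_i/h_i > R on the types above it.
Rate on top 1: 2.569. H: 3.14 > 2.569 → include.
Rate on top 2: 2.908. E: 0.65 < 2.908 → exclude; stop.
Optimal diet: C, H — 2 of 4 types.

2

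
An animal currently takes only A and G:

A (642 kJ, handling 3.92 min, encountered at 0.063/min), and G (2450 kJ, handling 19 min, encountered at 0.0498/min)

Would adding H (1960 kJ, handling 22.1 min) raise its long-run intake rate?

On A and G alone, R = ΣλE/(1+Σλh) = 162.5/2.193 = 74.07 kJ/min.
H: E/h = 1960/22.1 = 88.69 kJ/min.
Since 88.69 > R, including H increases the long-run rate.

Yes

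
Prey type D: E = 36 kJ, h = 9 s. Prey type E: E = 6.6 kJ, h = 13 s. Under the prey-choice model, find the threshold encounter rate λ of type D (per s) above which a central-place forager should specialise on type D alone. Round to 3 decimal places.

At the threshold, the rate on type D alone equals the profitability of type E: λ·36/(1 + λ·9) = 6.6/13 = 0.5077.
Rearranging, λ(36 − 0.5077×9) = 0.5077, so λ = 0.5077/31.43 = 0.01615 per s.

0.016 per s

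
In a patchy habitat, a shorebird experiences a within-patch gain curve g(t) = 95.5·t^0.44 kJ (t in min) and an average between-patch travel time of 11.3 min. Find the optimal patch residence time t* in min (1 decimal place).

8.9 min

Optimal t* satisfies g'(t*) = g(t*)/(T + t*).
g'(t) = 0.44·95.5·t^-0.56. Setting 0.44·95.5·t^-0.56 = 95.5·t^0.44/(11.3+t) gives 0.44(11.3+t) = t, so 0.56·t = 0.44×11.3.
t* = 0.44×11.3/0.56 = 8.879 min.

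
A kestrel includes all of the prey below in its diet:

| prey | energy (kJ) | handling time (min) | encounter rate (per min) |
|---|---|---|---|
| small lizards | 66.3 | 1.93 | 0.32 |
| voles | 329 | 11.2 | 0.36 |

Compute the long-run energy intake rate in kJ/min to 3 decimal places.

Energy encountered per unit search time: 0.32×66.3 + 0.36×329 = 139.7 kJ/min.
Handling time per unit search time: 0.32×1.93 + 0.36×11.2 = 4.65.
Rate = 139.7/(1 + 4.65) = 24.72 kJ/min.

24.720 kJ/min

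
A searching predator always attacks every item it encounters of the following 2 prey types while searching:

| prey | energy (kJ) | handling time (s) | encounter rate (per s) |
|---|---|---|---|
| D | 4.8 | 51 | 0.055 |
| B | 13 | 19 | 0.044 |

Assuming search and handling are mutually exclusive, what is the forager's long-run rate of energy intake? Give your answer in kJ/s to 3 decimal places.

Energy encountered per unit search time: 0.055×4.8 + 0.044×13 = 0.836 kJ/s.
Handling time per unit search time: 0.055×51 + 0.044×19 = 3.641.
Rate = 0.836/(1 + 3.641) = 0.1801 kJ/s.

0.180 kJ/s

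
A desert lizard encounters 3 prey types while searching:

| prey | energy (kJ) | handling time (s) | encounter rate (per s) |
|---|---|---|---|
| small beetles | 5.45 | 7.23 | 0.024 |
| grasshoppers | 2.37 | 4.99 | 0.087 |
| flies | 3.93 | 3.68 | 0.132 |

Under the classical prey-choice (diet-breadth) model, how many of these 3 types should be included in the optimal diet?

Profitabilities (E/h, kJ/s): flies 1.07, small beetles 0.754, grasshoppers 0.475. Add prey in this order while the next type's profitability exceeds the intake rate on those already taken.
Rate on top 1: 0.3492. small beetles: 0.754 > 0.3492 → include.
Rate on top 2: 0.3915. grasshoppers: 0.475 > 0.3915 → include.
Optimal diet: flies, small beetles, grasshoppers — 3 of 3 types.

3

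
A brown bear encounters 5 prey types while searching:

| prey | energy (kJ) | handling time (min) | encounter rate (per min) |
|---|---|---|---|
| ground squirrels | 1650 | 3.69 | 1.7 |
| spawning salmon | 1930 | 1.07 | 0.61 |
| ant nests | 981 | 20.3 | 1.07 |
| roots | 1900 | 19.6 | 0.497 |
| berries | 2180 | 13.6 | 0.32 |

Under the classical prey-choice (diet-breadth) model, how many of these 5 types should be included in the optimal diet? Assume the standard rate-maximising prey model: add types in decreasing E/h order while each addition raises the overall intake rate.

Profitabilities (E/h, kJ/min): spawning salmon 1.8e+03, ground squirrels 447, berries 160, roots 96.9, ant nests 48.3. Add prey in this order while the next type's profitability exceeds the intake rate on those already taken.
Rate on top 1: 712.3. ground squirrels: 447 < 712.3 → exclude; stop.
Optimal diet: spawning salmon — 1 of 5 types.

1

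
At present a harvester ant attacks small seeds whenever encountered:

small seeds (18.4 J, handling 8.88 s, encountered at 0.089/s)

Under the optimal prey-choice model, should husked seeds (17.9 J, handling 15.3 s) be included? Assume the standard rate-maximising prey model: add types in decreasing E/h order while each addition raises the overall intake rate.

On small seeds alone, R = ΣλE/(1+Σλh) = 1.638/1.79 = 0.9147 J/s.
Profitability of husked seeds: 17.9/15.3 = 1.17 J/s.
1.17 > 0.9147, so adding husked seeds raises the average — include it.

Yes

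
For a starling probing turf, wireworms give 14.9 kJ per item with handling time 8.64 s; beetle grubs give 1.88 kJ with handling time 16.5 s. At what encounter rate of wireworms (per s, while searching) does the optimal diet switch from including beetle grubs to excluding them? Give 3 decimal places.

Drop beetle grubs once their profitability E₂/h₂ falls below the rate achievable on wireworms alone: E₂/h₂ = λE₁/(1 + λh₁).
Solve for λ: λE₁h₂ = E₂(1 + λh₁) → λ(E₁h₂ − E₂h₁) = E₂ → λ = E₂/(E₁h₂ − E₂h₁).
λ = 1.88/(14.9×16.5 − 1.88×8.64) = 1.88/229.6 = 0.008188 per s.

0.008 per s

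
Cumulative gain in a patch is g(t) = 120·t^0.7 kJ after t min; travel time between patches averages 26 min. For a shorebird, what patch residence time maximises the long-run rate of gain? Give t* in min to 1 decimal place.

60.7 min

Maximise g(t)/(T+t): set derivative to zero → g'(t)(T+t) = g(t).
g'(t) = 0.7·120·t^-0.3. Setting 0.7·120·t^-0.3 = 120·t^0.7/(26+t) gives 0.7(26+t) = t, so 0.30·t = 0.7×26.
t* = 0.7×26/0.30 = 60.67 min.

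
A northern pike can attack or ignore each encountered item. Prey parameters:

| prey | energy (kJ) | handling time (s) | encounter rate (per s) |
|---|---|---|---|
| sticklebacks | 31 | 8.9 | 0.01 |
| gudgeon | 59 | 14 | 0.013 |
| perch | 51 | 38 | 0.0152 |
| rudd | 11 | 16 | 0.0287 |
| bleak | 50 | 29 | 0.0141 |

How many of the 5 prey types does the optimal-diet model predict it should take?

4

Rank by E/h (kJ/s): gudgeon 4.21, sticklebacks 3.48, bleak 1.72, perch 1.34, rudd 0.688. Include each in turn until the next type's E/h falls below the running intake rate.
Rate on top 1: 0.6489. sticklebacks: 3.48 > 0.6489 → include.
Rate on top 2: 0.8474. bleak: 1.72 > 0.8474 → include.
Rate on top 3: 1.061. perch: 1.34 > 1.061 → include.
Rate on top 4: 1.133. rudd: 0.688 < 1.133 → exclude; stop.
Optimal diet: gudgeon, sticklebacks, bleak, perch — 4 of 5 types.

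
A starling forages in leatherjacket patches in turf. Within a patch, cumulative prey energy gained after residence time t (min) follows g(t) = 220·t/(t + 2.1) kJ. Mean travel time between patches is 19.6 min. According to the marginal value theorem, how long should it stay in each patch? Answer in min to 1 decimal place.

Maximise g(t)/(T+t): set derivative to zero → g'(t)(T+t) = g(t).
g'(t) = 220·2.1/(t + 2.1)². Setting 220·2.1/(t+2.1)² = 220t/[(t+2.1)(19.6+t)] gives 2.1(19.6+t) = t(t+2.1), so t² = 2.1×19.6 = 41.16.
t* = √41.16 = 6.416 min.

6.4 min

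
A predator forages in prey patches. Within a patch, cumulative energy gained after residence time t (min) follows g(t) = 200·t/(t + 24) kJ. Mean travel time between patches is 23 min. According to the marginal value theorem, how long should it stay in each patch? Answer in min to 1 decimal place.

By the marginal value theorem, leave when the instantaneous gain rate g'(t) equals the habitat-wide average g(t)/(T + t).
g'(t) = 200·24/(t + 24)². Setting 200·24/(t+24)² = 200t/[(t+24)(23+t)] gives 24(23+t) = t(t+24), so t² = 24×23 = 552.
t* = √552 = 23.49 min.

23.5 min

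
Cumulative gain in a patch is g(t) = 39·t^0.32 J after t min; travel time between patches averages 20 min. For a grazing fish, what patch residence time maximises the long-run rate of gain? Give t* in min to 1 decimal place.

9.4 min

Optimal t* satisfies g'(t*) = g(t*)/(T + t*).
g'(t) = 0.32·39·t^-0.68. Setting 0.32·39·t^-0.68 = 39·t^0.32/(20+t) gives 0.32(20+t) = t, so 0.68·t = 0.32×20.
t* = 0.32×20/0.68 = 9.412 min.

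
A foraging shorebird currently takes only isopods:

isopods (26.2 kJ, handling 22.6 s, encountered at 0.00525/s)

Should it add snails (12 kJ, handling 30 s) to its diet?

Yes

Current rate: (0.00525×26.2)/(1 + 0.00525×22.6) = 0.123 kJ/s.
snails: E/h = 12/30 = 0.4 kJ/s.
Since 0.4 > R, including snails increases the long-run rate.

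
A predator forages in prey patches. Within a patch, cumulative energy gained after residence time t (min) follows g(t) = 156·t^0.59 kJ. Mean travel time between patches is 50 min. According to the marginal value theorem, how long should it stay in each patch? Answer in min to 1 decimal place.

72.0 min

Optimal t* satisfies g'(t*) = g(t*)/(T + t*).
g'(t) = 0.59·156·t^-0.41. Setting 0.59·156·t^-0.41 = 156·t^0.59/(50+t) gives 0.59(50+t) = t, so 0.41·t = 0.59×50.
t* = 0.59×50/0.41 = 71.95 min.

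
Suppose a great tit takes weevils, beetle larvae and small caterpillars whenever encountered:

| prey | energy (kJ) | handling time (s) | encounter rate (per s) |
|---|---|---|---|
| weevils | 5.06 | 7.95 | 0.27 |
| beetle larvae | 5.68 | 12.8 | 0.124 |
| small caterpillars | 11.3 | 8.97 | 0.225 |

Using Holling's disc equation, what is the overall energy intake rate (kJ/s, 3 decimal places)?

R = Σλ_iE_i / (1 + Σλ_ih_i)
Numerator: 0.27×5.06 + 0.124×5.68 + 0.225×11.3 = 4.613
Denominator: 1 + 0.27×7.95 + 0.124×12.8 + 0.225×8.97 = 6.752
R = 4.613/6.752 = 0.6832 kJ/s

0.683 kJ/s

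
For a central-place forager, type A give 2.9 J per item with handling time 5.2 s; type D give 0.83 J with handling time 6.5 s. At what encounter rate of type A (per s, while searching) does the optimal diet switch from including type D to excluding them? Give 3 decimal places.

Drop type D once their profitability E₂/h₂ falls below the rate achievable on type A alone: E₂/h₂ = λE₁/(1 + λh₁).
Solve for λ: λE₁h₂ = E₂(1 + λh₁) → λ(E₁h₂ − E₂h₁) = E₂ → λ = E₂/(E₁h₂ − E₂h₁).
λ = 0.83/(2.9×6.5 − 0.83×5.2) = 0.83/14.53 = 0.05711 per s.

0.057 per s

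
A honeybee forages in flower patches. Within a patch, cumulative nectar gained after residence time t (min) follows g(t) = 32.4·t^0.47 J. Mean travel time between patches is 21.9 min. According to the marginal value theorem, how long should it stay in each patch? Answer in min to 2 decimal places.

19.42 min

By the marginal value theorem, leave when the instantaneous gain rate g'(t) equals the habitat-wide average g(t)/(T + t).
g'(t) = 0.47·32.4·t^-0.53. Setting 0.47·32.4·t^-0.53 = 32.4·t^0.47/(21.9+t) gives 0.47(21.9+t) = t, so 0.53·t = 0.47×21.9.
t* = 0.47×21.9/0.53 = 19.42 min.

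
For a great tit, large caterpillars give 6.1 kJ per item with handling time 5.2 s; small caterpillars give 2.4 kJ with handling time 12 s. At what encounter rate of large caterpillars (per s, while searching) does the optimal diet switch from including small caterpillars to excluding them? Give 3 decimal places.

The zero-one rule: include small caterpillars iff E₂/h₂ > λE₁/(1+λh₁). Equality gives the switch point.
λE₁h₂ = E₂ + λE₂h₁ ⇒ λ = E₂/(E₁h₂ − E₂h₁) = 2.4/(73.2 − 12.48) = 0.03953 per s.

0.040 per s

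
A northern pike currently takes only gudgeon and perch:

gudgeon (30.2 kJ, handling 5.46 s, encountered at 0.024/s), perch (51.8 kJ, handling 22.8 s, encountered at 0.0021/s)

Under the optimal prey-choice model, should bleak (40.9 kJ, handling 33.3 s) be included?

On gudgeon and perch alone, R = ΣλE/(1+Σλh) = 0.8336/1.179 = 0.7071 kJ/s.
Profitability of bleak: 40.9/33.3 = 1.228 kJ/s.
1.228 > 0.7071, so adding bleak raises the average — include it.

Yes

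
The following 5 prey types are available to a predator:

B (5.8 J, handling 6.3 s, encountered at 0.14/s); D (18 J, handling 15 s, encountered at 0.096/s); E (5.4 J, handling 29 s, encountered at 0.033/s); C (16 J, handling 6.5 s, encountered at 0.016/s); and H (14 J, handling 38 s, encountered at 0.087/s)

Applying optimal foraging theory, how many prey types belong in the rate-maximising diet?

E/h in descending order: C 2.46, D 1.2, B 0.921, H 0.368, E 0.186 J/s. The optimal diet is the largest prefix of this list for which every included type satisfies E_i/h_i > R on the types above it.
Rate on top 1: 0.2319. D: 1.2 > 0.2319 → include.
Rate on top 2: 0.7799. B: 0.921 > 0.7799 → include.
Rate on top 3: 0.8161. H: 0.368 < 0.8161 → exclude; stop.
Optimal diet: C, D, B — 3 of 5 types.

3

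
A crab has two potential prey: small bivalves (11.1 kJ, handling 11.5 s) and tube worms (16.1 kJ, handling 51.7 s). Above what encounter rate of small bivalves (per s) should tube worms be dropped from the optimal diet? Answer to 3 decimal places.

At the threshold, the rate on small bivalves alone equals the profitability of tube worms: λ·11.1/(1 + λ·11.5) = 16.1/51.7 = 0.3114.
Rearranging, λ(11.1 − 0.3114×11.5) = 0.3114, so λ = 0.3114/7.519 = 0.04142 per s.

0.041 per s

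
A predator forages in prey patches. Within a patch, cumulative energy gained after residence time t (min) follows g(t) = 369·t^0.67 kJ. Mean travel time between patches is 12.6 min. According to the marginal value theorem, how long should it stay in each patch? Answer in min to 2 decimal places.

Maximise g(t)/(T+t): set derivative to zero → g'(t)(T+t) = g(t).
g'(t) = 0.67·369·t^-0.33. Setting 0.67·369·t^-0.33 = 369·t^0.67/(12.6+t) gives 0.67(12.6+t) = t, so 0.33·t = 0.67×12.6.
t* = 0.67×12.6/0.33 = 25.58 min.

25.58 min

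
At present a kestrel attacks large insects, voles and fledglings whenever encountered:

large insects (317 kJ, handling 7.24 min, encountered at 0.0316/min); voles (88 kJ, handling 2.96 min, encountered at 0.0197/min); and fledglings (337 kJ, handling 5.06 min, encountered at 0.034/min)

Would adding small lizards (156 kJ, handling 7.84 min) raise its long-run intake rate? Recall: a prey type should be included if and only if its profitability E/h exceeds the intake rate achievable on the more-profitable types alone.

On large insects, voles and fledglings alone, R = ΣλE/(1+Σλh) = 23.21/1.459 = 15.91 kJ/min.
small lizards: E/h = 156/7.84 = 19.9 kJ/min.
Since 19.9 > R, including small lizards increases the long-run rate.

Yes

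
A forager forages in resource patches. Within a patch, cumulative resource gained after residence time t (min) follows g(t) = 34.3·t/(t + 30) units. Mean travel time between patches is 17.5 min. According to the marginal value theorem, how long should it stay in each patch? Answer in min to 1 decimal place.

By the marginal value theorem, leave when the instantaneous gain rate g'(t) equals the habitat-wide average g(t)/(T + t).
g'(t) = 34.3·30/(t + 30)². Setting 34.3·30/(t+30)² = 34.3t/[(t+30)(17.5+t)] gives 30(17.5+t) = t(t+30), so t² = 30×17.5 = 525.
t* = √525 = 22.91 min.

22.9 min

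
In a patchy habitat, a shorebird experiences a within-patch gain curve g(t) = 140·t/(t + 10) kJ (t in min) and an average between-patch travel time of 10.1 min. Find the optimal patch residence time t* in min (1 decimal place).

10.0 min

Optimal t* satisfies g'(t*) = g(t*)/(T + t*).
g'(t) = 140·10/(t + 10)². Setting 140·10/(t+10)² = 140t/[(t+10)(10.1+t)] gives 10(10.1+t) = t(t+10), so t² = 10×10.1 = 101.
t* = √101 = 10.05 min.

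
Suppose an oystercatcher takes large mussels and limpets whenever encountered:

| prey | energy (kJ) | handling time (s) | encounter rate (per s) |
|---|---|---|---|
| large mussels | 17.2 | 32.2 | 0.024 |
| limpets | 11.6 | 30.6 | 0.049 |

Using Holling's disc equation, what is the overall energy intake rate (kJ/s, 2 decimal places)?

0.30 kJ/s

R = (0.024×17.2 + 0.049×11.6) / (1 + 0.024×32.2 + 0.049×30.6) = 0.9812/3.272 = 0.2999 kJ/s.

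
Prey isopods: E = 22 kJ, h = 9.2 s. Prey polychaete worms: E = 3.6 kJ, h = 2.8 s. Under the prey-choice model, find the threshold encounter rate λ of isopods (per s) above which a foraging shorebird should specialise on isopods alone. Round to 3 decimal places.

The zero-one rule: include polychaete worms iff E₂/h₂ > λE₁/(1+λh₁). Equality gives the switch point.
λE₁h₂ = E₂ + λE₂h₁ ⇒ λ = E₂/(E₁h₂ − E₂h₁) = 3.6/(61.6 − 33.12) = 0.1264 per s.

0.126 per s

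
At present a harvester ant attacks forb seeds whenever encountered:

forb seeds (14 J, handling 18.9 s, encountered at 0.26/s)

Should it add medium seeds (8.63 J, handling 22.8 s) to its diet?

No

On forb seeds alone, R = ΣλE/(1+Σλh) = 3.64/5.914 = 0.6155 J/s.
medium seeds: E/h = 8.63/22.8 = 0.3785 J/s.
Since 0.3785 < R, time spent handling medium seeds is better spent searching.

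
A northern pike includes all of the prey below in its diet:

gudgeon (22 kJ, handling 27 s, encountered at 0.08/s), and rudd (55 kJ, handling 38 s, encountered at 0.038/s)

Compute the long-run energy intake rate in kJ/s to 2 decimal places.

0.84 kJ/s

R = (0.08×22 + 0.038×55) / (1 + 0.08×27 + 0.038×38) = 3.85/4.604 = 0.8362 kJ/s.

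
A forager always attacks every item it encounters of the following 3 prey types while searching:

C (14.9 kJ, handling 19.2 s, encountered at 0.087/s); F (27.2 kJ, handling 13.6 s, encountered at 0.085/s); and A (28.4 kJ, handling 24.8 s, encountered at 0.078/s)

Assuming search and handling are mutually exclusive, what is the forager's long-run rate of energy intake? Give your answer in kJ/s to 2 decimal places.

R = (0.087×14.9 + 0.085×27.2 + 0.078×28.4) / (1 + 0.087×19.2 + 0.085×13.6 + 0.078×24.8) = 5.824/5.761 = 1.011 kJ/s.

1.01 kJ/s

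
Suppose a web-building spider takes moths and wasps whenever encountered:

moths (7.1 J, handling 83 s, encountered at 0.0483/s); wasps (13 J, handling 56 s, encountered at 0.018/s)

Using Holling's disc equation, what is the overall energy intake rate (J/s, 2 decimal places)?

0.10 J/s

R = Σλ_iE_i / (1 + Σλ_ih_i)
Numerator: 0.0483×7.1 + 0.018×13 = 0.5769
Denominator: 1 + 0.0483×83 + 0.018×56 = 6.017
R = 0.5769/6.017 = 0.09588 J/s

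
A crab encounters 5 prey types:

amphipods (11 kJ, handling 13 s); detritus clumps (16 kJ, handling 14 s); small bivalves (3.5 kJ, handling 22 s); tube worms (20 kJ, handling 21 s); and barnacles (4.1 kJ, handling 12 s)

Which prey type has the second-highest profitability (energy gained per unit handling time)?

In descending order of E/h:
detritus clumps: 16/14 = 1.14 kJ/s
tube worms: 20/21 = 0.952 kJ/s
amphipods: 11/13 = 0.846 kJ/s
barnacles: 4.1/12 = 0.342 kJ/s
small bivalves: 3.5/22 = 0.159 kJ/s

tube worms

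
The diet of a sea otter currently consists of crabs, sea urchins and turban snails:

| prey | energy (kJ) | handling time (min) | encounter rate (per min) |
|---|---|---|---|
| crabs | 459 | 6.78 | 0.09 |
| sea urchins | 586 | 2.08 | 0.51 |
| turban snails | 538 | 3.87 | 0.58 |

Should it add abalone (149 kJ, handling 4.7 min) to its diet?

Intake rate on the current diet: R = (0.09×459 + 0.51×586 + 0.58×538) / (1 + 0.09×6.78 + 0.51×2.08 + 0.58×3.87) = 652.2/4.916 = 132.7 kJ/min.
abalone: E/h = 149/4.7 = 31.7 kJ/min.
31.7 < 132.7, so adding abalone would lower the average — exclude it.

No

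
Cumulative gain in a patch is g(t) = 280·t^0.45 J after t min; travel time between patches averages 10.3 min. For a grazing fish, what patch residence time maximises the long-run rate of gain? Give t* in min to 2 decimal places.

8.43 min

By the marginal value theorem, leave when the instantaneous gain rate g'(t) equals the habitat-wide average g(t)/(T + t).
g'(t) = 0.45·280·t^-0.55. Setting 0.45·280·t^-0.55 = 280·t^0.45/(10.3+t) gives 0.45(10.3+t) = t, so 0.55·t = 0.45×10.3.
t* = 0.45×10.3/0.55 = 8.427 min.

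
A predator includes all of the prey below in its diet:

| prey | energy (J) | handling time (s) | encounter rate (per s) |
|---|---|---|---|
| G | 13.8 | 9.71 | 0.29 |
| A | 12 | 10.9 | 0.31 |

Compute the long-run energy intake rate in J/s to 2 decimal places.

Energy encountered per unit search time: 0.29×13.8 + 0.31×12 = 7.722 J/s.
Handling time per unit search time: 0.29×9.71 + 0.31×10.9 = 6.195.
Rate = 7.722/(1 + 6.195) = 1.073 J/s.

1.07 J/s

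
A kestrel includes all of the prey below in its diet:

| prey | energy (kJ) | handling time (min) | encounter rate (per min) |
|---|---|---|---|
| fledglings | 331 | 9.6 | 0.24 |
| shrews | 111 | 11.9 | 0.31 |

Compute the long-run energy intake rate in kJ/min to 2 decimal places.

R = Σλ_iE_i / (1 + Σλ_ih_i)
Numerator: 0.24×331 + 0.31×111 = 113.8
Denominator: 1 + 0.24×9.6 + 0.31×11.9 = 6.993
R = 113.8/6.993 = 16.28 kJ/min

16.28 kJ/min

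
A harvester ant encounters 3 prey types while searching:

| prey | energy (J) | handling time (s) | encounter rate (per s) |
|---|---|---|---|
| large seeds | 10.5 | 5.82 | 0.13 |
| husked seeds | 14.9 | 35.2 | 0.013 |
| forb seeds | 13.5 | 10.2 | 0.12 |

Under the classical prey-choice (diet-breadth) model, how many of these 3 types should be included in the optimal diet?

2

Profitabilities (E/h, J/s): large seeds 1.8, forb seeds 1.32, husked seeds 0.423. Add prey in this order while the next type's profitability exceeds the intake rate on those already taken.
Rate on top 1: 0.7771. forb seeds: 1.32 > 0.7771 → include.
Rate on top 2: 1.001. husked seeds: 0.423 < 1.001 → exclude; stop.
Optimal diet: large seeds, forb seeds — 2 of 3 types.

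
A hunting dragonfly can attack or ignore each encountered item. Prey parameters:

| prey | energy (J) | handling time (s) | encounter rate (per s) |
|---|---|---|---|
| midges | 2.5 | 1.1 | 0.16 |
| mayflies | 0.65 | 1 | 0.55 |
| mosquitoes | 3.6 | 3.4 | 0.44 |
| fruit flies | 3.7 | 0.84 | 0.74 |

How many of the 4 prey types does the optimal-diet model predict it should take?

2

E/h in descending order: fruit flies 4.4, midges 2.27, mosquitoes 1.06, mayflies 0.65 J/s. The optimal diet is the largest prefix of this list for which every included type satisfies E_i/h_i > R on the types above it.
Rate on top 1: 1.688. midges: 2.27 > 1.688 → include.
Rate on top 2: 1.746. mosquitoes: 1.06 < 1.746 → exclude; stop.
Optimal diet: fruit flies, midges — 2 of 4 types.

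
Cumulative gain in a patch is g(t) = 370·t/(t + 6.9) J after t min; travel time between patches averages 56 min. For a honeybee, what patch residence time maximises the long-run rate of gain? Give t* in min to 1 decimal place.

19.7 min

Maximise g(t)/(T+t): set derivative to zero → g'(t)(T+t) = g(t).
g'(t) = 370·6.9/(t + 6.9)². Setting 370·6.9/(t+6.9)² = 370t/[(t+6.9)(56+t)] gives 6.9(56+t) = t(t+6.9), so t² = 6.9×56 = 386.4.
t* = √386.4 = 19.66 min.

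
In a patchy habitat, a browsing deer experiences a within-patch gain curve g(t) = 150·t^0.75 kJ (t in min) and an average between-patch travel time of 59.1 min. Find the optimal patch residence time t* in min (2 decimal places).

177.30 min

Maximise g(t)/(T+t): set derivative to zero → g'(t)(T+t) = g(t).
g'(t) = 0.75·150·t^-0.25. Setting 0.75·150·t^-0.25 = 150·t^0.75/(59.1+t) gives 0.75(59.1+t) = t, so 0.25·t = 0.75×59.1.
t* = 0.75×59.1/0.25 = 177.3 min.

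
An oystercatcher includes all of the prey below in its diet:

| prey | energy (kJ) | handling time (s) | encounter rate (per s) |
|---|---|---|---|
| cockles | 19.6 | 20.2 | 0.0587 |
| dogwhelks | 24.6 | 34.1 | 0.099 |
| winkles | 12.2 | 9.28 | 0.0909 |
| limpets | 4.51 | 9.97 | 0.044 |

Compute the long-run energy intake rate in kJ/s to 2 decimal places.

0.71 kJ/s

Energy encountered per unit search time: 0.0587×19.6 + 0.099×24.6 + 0.0909×12.2 + 0.044×4.51 = 4.893 kJ/s.
Handling time per unit search time: 0.0587×20.2 + 0.099×34.1 + 0.0909×9.28 + 0.044×9.97 = 5.844.
Rate = 4.893/(1 + 5.844) = 0.715 kJ/s.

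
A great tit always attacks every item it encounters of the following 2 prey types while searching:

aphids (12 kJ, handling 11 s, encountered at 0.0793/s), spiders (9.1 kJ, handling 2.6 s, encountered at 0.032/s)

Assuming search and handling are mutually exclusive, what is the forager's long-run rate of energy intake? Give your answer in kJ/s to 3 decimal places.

R = Σλ_iE_i / (1 + Σλ_ih_i)
Numerator: 0.0793×12 + 0.032×9.1 = 1.243
Denominator: 1 + 0.0793×11 + 0.032×2.6 = 1.956
R = 1.243/1.956 = 0.6355 kJ/s

0.636 kJ/s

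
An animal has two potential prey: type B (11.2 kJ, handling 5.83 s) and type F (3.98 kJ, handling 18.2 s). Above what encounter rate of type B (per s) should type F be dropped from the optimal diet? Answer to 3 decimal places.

0.022 per s

The zero-one rule: include type F iff E₂/h₂ > λE₁/(1+λh₁). Equality gives the switch point.
λE₁h₂ = E₂ + λE₂h₁ ⇒ λ = E₂/(E₁h₂ − E₂h₁) = 3.98/(203.8 − 23.2) = 0.02203 per s.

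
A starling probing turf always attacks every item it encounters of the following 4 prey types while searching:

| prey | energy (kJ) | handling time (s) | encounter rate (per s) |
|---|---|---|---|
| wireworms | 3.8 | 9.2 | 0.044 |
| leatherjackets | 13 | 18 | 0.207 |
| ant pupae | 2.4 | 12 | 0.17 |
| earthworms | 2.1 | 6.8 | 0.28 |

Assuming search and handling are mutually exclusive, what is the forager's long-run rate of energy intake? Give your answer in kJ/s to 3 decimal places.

R = (0.044×3.8 + 0.207×13 + 0.17×2.4 + 0.28×2.1) / (1 + 0.044×9.2 + 0.207×18 + 0.17×12 + 0.28×6.8) = 3.854/9.075 = 0.4247 kJ/s.

0.425 kJ/s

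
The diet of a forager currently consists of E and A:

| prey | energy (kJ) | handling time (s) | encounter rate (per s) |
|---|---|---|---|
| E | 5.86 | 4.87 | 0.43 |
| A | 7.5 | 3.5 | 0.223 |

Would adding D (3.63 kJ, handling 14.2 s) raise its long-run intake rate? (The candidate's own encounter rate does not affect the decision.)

Intake rate on the current diet: R = (0.43×5.86 + 0.223×7.5) / (1 + 0.43×4.87 + 0.223×3.5) = 4.192/3.875 = 1.082 kJ/s.
Profitability of D: 3.63/14.2 = 0.2556 kJ/s.
Since 0.2556 < R, time spent handling D is better spent searching.

No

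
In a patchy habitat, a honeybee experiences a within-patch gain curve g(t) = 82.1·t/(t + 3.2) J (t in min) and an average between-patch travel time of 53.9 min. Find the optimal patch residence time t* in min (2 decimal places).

By the marginal value theorem, leave when the instantaneous gain rate g'(t) equals the habitat-wide average g(t)/(T + t).
g'(t) = 82.1·3.2/(t + 3.2)². Setting 82.1·3.2/(t+3.2)² = 82.1t/[(t+3.2)(53.9+t)] gives 3.2(53.9+t) = t(t+3.2), so t² = 3.2×53.9 = 172.5.
t* = √172.5 = 13.13 min.

13.13 min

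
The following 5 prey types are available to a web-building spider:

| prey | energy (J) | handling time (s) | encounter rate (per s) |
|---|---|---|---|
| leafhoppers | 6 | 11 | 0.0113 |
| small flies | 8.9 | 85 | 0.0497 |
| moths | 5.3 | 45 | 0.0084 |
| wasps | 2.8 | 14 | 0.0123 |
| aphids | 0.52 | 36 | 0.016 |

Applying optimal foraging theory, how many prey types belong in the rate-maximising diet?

4

Rank by E/h (J/s): leafhoppers 0.545, wasps 0.2, moths 0.118, small flies 0.105, aphids 0.0144. Include each in turn until the next type's E/h falls below the running intake rate.
Rate on top 1: 0.0603. wasps: 0.2 > 0.0603 → include.
Rate on top 2: 0.07886. moths: 0.118 > 0.07886 → include.
Rate on top 3: 0.08764. small flies: 0.105 > 0.08764 → include.
Rate on top 4: 0.09986. aphids: 0.0144 < 0.09986 → exclude; stop.
Optimal diet: leafhoppers, wasps, moths, small flies — 4 of 5 types.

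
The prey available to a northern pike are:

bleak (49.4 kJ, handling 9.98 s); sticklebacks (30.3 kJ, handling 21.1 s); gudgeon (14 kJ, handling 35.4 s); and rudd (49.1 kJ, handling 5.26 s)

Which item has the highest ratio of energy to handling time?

In descending order of E/h:
rudd: 49.1/5.26 = 9.33 kJ/s
bleak: 49.4/9.98 = 4.95 kJ/s
sticklebacks: 30.3/21.1 = 1.44 kJ/s
gudgeon: 14/35.4 = 0.395 kJ/s

rudd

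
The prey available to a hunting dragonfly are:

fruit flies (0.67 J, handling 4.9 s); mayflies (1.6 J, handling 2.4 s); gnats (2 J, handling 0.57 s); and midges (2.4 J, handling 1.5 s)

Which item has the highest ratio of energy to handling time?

Profitability E/h (J/s): fruit flies = 0.67/4.9 = 0.137, mayflies = 1.6/2.4 = 0.667, gnats = 2/0.57 = 3.51, midges = 2.4/1.5 = 1.6.
Ranked: gnats > midges > mayflies > fruit flies.

gnats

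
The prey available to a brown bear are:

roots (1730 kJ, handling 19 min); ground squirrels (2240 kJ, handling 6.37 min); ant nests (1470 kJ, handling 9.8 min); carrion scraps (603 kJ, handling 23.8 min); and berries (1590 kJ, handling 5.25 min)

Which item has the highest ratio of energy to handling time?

ground squirrels

In descending order of E/h:
ground squirrels: 2240/6.37 = 352 kJ/min
berries: 1590/5.25 = 303 kJ/min
ant nests: 1470/9.8 = 150 kJ/min
roots: 1730/19 = 91.1 kJ/min
carrion scraps: 603/23.8 = 25.3 kJ/min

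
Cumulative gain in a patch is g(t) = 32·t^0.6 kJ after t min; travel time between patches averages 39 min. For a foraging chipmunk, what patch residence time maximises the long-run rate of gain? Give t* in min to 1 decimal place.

58.5 min

Optimal t* satisfies g'(t*) = g(t*)/(T + t*).
g'(t) = 0.6·32·t^-0.4. Setting 0.6·32·t^-0.4 = 32·t^0.6/(39+t) gives 0.6(39+t) = t, so 0.40·t = 0.6×39.
t* = 0.6×39/0.40 = 58.5 min.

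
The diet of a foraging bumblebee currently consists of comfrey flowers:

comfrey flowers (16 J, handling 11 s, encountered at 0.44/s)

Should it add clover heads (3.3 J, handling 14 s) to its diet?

No

Current rate: (0.44×16)/(1 + 0.44×11) = 1.205 J/s.
clover heads: E/h = 3.3/14 = 0.2357 J/s.
Since 0.2357 < R, time spent handling clover heads is better spent searching.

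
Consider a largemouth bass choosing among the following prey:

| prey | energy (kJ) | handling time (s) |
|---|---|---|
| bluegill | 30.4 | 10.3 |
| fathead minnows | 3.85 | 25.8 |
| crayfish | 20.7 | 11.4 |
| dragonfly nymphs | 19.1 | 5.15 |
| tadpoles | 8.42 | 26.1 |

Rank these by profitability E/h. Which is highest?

dragonfly nymphs

In descending order of E/h:
dragonfly nymphs: 19.1/5.15 = 3.71 kJ/s
bluegill: 30.4/10.3 = 2.95 kJ/s
crayfish: 20.7/11.4 = 1.82 kJ/s
tadpoles: 8.42/26.1 = 0.323 kJ/s
fathead minnows: 3.85/25.8 = 0.149 kJ/s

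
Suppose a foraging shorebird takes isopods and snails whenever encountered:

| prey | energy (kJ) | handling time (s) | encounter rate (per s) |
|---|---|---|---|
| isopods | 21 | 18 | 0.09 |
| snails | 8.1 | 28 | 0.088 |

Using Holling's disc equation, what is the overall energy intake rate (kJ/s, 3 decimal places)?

R = Σλ_iE_i / (1 + Σλ_ih_i)
Numerator: 0.09×21 + 0.088×8.1 = 2.603
Denominator: 1 + 0.09×18 + 0.088×28 = 5.084
R = 2.603/5.084 = 0.512 kJ/s

0.512 kJ/s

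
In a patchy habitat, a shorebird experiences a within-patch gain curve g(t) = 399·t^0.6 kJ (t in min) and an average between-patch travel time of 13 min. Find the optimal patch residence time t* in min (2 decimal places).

Optimal t* satisfies g'(t*) = g(t*)/(T + t*).
g'(t) = 0.6·399·t^-0.4. Setting 0.6·399·t^-0.4 = 399·t^0.6/(13+t) gives 0.6(13+t) = t, so 0.40·t = 0.6×13.
t* = 0.6×13/0.40 = 19.5 min.

19.50 min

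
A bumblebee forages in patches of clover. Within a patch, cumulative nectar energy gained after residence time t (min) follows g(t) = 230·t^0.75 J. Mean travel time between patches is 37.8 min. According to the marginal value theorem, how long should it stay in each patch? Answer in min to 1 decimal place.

113.4 min

Maximise g(t)/(T+t): set derivative to zero → g'(t)(T+t) = g(t).
g'(t) = 0.75·230·t^-0.25. Setting 0.75·230·t^-0.25 = 230·t^0.75/(37.8+t) gives 0.75(37.8+t) = t, so 0.25·t = 0.75×37.8.
t* = 0.75×37.8/0.25 = 113.4 min.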